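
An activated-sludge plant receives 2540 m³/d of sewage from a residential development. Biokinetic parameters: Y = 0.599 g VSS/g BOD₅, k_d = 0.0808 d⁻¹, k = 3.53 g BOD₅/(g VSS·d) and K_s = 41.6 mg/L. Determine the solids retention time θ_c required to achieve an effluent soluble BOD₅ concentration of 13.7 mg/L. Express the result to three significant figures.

Specific growth rate at S = 13.7 mg/L: μ = YkS/(K_s+S) = 0.599·3.53·13.7/(41.6+13.7) = 0.5238 d⁻¹.
1/θ_c = 0.5238 − 0.0808 = 0.4430 d⁻¹, so θ_c = 2.257 d.

θ_c ≈ 2.26 d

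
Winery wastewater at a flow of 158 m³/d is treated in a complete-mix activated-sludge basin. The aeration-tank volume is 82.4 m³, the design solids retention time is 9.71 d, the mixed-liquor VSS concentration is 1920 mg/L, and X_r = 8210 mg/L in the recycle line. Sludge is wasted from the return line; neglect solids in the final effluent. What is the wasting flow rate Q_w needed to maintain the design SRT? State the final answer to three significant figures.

Wasting from the return line (neglecting effluent solids): Q_w = V·X / (θ_c·X_r) = 82.40 × 1920 / (9.71 × 8210) = 1.985 m³/d.

Q_w ≈ 1.98 m³/d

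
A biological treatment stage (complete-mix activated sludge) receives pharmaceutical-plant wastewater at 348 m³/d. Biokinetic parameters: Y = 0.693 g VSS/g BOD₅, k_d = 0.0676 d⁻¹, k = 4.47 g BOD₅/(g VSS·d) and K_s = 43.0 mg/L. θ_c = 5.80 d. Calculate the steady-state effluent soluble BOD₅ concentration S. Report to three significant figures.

Effluent substrate depends only on kinetics and SRT: S = K_s(1 + k_d θ_c) / [θ_c(Yk − k_d) − 1] = 43.0 × (1 + 0.0676 × 5.80) / [5.80 × (0.693 × 4.47 − 0.0676) − 1] = 59.86 / 16.57 = 3.612 mg/L.

S ≈ 3.61 mg/L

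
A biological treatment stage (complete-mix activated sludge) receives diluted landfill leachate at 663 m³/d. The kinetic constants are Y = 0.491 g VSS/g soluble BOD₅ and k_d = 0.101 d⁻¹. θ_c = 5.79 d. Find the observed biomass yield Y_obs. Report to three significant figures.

Observed yield with endogenous decay: Y_obs = Y / (1 + k_d·θ_c) = 0.491 / (1 + 0.101 × 5.79) = 0.491 / 1.585 = 0.3098 g VSS/g soluble BOD₅.

Y_obs ≈ 0.310 g VSS/g soluble BOD₅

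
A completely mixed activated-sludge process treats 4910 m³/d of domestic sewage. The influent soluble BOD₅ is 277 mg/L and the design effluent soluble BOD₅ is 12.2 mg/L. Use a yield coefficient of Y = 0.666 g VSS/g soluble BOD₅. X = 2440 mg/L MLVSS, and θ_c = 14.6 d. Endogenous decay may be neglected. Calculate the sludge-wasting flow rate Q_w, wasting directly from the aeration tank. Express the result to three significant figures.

With k_d = 0 the design equation reduces to V = Y Q (S₀−S) θ_c / X = 0.666 × 4910 × (277 − 12.2) × 14.6 / 2440 = 5181 m³.
With mixed-liquor wasting, θ_c = V/Q_w, so Q_w = V/θ_c = 5181/14.6 = 354.9 m³/d.

Q_w ≈ 355 m³/d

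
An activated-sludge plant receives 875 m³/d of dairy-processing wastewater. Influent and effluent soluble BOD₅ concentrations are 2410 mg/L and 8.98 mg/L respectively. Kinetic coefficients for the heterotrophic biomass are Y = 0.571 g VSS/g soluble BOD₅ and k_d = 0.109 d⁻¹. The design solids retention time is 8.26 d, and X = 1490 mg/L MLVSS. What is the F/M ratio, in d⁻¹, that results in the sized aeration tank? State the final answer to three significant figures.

From the SRT design equation V = Y Q (S₀−S) θ_c / [X (1 + k_d θ_c)] = 0.571 × 875 × (2410 − 8.98) × 8.26 / [1490 × (1 + 0.109 × 8.26)] = 9.91×10^6 / 2832 = 3499 m³.
F/M = Q·S₀ / (V·X) = 875 × 2410 / (3499 × 1490) = 0.4044 g soluble BOD₅·(g VSS·d)⁻¹.

F/M ≈ 0.404 d⁻¹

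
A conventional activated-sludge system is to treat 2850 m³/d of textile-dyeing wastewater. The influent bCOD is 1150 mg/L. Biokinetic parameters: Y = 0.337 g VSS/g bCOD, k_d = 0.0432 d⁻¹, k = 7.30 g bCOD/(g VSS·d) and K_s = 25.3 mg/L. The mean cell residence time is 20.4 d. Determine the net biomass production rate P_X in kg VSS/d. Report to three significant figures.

Effluent substrate depends only on kinetics and SRT: S = K_s(1 + k_d θ_c) / [θ_c(Yk − k_d) − 1] = 25.3 × (1 + 0.0432 × 20.4) / [20.4 × (0.337 × 7.30 − 0.0432) − 1] = 47.60 / 48.30 = 0.9853 mg/L.
Correct the yield for decay: Y_obs = Y/(1 + k_d θ_c) = 0.337 / (1 + 0.0432 × 20.4) = 0.337 / 1.881 = 0.1791.
ΔS = 1150 − 0.985 = 1149 mg/L, so the substrate removal rate is 2850 × 1149/1000 = 3275 kg bCOD/d.
P_X = Y_obs · Q(S₀ − S) = 0.1791 × 3275 = 586.6 kg VSS/d.

P_X ≈ 587 kg VSS/d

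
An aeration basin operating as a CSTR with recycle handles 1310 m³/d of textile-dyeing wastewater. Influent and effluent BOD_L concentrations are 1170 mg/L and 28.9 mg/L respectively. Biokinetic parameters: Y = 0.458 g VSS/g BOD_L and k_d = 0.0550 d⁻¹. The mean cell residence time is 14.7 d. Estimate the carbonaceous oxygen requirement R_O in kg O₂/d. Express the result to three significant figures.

R_O ≈ 957 kg O₂/d

Correct the yield for decay: Y_obs = Y/(1 + k_d θ_c) = 0.458 / (1 + 0.0550 × 14.7) = 0.458 / 1.808 = 0.2532.
ΔS = 1170 − 28.9 = 1141 mg/L, so the substrate removal rate is 1310 × 1141/1000 = 1495 kg BOD_L/d.
Biomass synthesised: P_X = Y_obs × 1495 = 378.6 kg VSS/d.
Carbonaceous O₂ demand = substrate oxidised − cell-mass equivalent = 1495 − 1.42 × 378.6 = 957.3 kg O₂/d.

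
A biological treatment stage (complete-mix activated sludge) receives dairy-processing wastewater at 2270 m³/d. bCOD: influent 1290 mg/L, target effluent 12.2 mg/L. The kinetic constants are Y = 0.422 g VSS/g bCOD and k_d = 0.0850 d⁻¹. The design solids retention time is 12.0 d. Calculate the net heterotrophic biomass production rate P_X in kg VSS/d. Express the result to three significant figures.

P_X ≈ 606 kg VSS/d

Observed yield with endogenous decay: Y_obs = Y / (1 + k_d·θ_c) = 0.422 / (1 + 0.0850 × 12.0) = 0.422 / 2.020 = 0.2089 g VSS/g bCOD.
Substrate removed = Q·(S₀ − S) = 2270 m³/d × (1290 − 12.2) g/m³ = 2.9×10^6 g/d = 2901 kg/d.
Biomass produced: P_X = Y_obs·Q·ΔS = 0.2089 × 2901 ≈ 606.0 kg VSS/d.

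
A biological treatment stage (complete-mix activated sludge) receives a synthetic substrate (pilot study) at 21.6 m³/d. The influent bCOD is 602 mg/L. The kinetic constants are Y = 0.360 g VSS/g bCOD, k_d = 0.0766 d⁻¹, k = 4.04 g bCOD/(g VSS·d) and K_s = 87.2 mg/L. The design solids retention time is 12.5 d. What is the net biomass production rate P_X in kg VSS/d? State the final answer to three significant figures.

P_X ≈ 2.35 kg VSS/d

For a completely mixed reactor with recycle the Lawrence–McCarty relation gives S = K_s·(1 + k_d·θ_c) / [θ_c·(Y·k − k_d) − 1] = 87.2 × (1 + 0.0766 × 12.5) / [12.5 × (0.360 × 4.04 − 0.0766) − 1] = 170.7 / 16.22 = 10.52 mg/L.
Y_obs = Y / (1 + k_d θ_c) = 0.360 / (1 + 0.0766 × 12.5) = 0.360 / 1.958 = 0.1839.
ΔS = 602 − 10.5 = 591.5 mg/L, so the substrate removal rate is 21.6 × 591.5/1000 = 12.78 kg bCOD/d.
Biomass produced: P_X = Y_obs·Q·ΔS = 0.1839 × 12.78 ≈ 2.350 kg VSS/d.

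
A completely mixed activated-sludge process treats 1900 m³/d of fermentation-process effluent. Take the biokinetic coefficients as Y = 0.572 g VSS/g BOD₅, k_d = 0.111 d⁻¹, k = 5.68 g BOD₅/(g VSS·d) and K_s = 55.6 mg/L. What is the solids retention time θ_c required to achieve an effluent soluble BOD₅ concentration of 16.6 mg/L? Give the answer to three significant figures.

θ_c ≈ 1.57 d

Specific growth rate at S = 16.6 mg/L: μ = YkS/(K_s+S) = 0.572·5.68·16.6/(55.6+16.6) = 0.7470 d⁻¹.
1/θ_c = 0.7470 − 0.111 = 0.6360 d⁻¹, so θ_c = 1.572 d.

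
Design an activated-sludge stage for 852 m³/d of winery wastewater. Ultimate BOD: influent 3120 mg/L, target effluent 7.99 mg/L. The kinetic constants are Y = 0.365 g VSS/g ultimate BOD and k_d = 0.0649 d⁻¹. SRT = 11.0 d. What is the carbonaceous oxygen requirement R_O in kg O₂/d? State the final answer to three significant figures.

Y_obs = Y / (1 + k_d θ_c) = 0.365 / (1 + 0.0649 × 11.0) = 0.365 / 1.714 = 0.2130.
ΔS = 3120 − 7.99 = 3112 mg/L, so the substrate removal rate is 852 × 3112/1000 = 2651 kg ultimate BOD/d.
P_X = Y_obs·Q·(S₀ − S) = 0.2130 × 2651 = 564.7 kg VSS/d.
R_O = Q·(S₀ − S) − 1.42·P_X = 2651 − 1.42 × 564.7 = 1850 kg O₂/d.

R_O ≈ 1850 kg O₂/d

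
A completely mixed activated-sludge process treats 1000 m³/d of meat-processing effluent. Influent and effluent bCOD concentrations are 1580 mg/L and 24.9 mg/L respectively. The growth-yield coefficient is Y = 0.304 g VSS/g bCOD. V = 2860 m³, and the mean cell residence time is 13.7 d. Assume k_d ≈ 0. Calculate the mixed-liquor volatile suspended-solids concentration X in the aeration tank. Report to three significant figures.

X ≈ 2260 mg/L

Without decay, X = Y Q (S₀−S) θ_c / V = 0.304 × 1000 × (1580 − 24.9) × 13.7 / 2860 = 2265 mg/L.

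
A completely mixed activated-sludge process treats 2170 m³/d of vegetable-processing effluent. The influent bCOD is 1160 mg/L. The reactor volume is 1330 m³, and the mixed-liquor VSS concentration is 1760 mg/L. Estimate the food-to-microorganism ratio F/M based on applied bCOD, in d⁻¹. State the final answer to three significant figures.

F/M = Q·S₀ / (V·X) = 2170 × 1160 / (1330 × 1760) = 1.075 g bCOD·(g VSS·d)⁻¹.

F/M ≈ 1.08 d⁻¹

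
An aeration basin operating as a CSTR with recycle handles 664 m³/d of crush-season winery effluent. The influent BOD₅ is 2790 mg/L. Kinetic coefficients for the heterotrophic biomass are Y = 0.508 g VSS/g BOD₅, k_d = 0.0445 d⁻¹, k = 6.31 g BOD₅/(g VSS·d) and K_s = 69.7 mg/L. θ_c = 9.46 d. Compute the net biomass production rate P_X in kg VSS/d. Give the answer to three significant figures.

P_X ≈ 661 kg VSS/d

Effluent substrate depends only on kinetics and SRT: S = K_s(1 + k_d θ_c) / [θ_c(Yk − k_d) − 1] = 69.7 × (1 + 0.0445 × 9.46) / [9.46 × (0.508 × 6.31 − 0.0445) − 1] = 99.04 / 28.90 = 3.427 mg/L.
The observed yield is Y_obs = Y/(1 + k_d·θ_c) = 0.508 / (1 + 0.0445 × 9.46) = 0.508 / 1.421 = 0.3575 g VSS per g BOD₅ removed.
Substrate removed = Q·(S₀ − S) = 664 m³/d × (2790 − 3.43) g/m³ = 1.85×10^6 g/d = 1850 kg/d.
Biomass produced: P_X = Y_obs·Q·ΔS = 0.3575 × 1850 ≈ 661.5 kg VSS/d.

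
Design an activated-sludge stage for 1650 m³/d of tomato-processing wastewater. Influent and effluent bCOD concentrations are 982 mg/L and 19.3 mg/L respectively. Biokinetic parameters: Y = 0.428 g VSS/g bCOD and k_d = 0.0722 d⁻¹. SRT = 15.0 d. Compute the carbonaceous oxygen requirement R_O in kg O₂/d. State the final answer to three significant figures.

Observed yield with endogenous decay: Y_obs = Y / (1 + k_d·θ_c) = 0.428 / (1 + 0.0722 × 15.0) = 0.428 / 2.083 = 0.2055 g VSS/g bCOD.
Substrate removed = Q·(S₀ − S) = 1650 m³/d × (982 − 19.3) g/m³ = 1.59×10^6 g/d = 1588 kg/d.
Biomass synthesised: P_X = Y_obs × 1588 = 326.4 kg VSS/d.
Carbonaceous O₂ demand = substrate oxidised − cell-mass equivalent = 1588 − 1.42 × 326.4 = 1125 kg O₂/d.

R_O ≈ 1120 kg O₂/d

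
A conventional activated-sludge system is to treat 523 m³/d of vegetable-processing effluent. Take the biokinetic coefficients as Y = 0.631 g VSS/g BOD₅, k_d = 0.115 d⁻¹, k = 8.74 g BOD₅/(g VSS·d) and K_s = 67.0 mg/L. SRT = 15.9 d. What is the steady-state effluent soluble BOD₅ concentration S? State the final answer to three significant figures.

S ≈ 2.23 mg/L

Effluent substrate depends only on kinetics and SRT: S = K_s(1 + k_d θ_c) / [θ_c(Yk − k_d) − 1] = 67.0 × (1 + 0.115 × 15.9) / [15.9 × (0.631 × 8.74 − 0.115) − 1] = 189.5 / 84.86 = 2.233 mg/L.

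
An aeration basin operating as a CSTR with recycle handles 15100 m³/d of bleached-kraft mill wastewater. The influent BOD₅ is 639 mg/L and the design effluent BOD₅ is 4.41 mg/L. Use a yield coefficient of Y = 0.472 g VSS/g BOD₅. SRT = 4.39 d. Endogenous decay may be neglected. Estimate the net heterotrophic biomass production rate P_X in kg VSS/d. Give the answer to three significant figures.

P_X ≈ 4520 kg VSS/d

No decay correction is needed, so Y_obs = Y = 0.472.
Substrate removed = Q·(S₀ − S) = 15100 m³/d × (639 − 4.41) g/m³ = 9.58×10^6 g/d = 9582 kg/d.
Biomass produced: P_X = Y_obs·Q·ΔS = 0.4720 × 9582 ≈ 4523 kg VSS/d.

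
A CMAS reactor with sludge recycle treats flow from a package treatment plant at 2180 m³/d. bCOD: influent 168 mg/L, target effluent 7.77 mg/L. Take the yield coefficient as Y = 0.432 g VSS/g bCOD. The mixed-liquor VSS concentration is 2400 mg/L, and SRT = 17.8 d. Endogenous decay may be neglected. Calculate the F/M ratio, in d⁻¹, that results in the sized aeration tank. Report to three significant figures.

With k_d = 0 the design equation reduces to V = Y Q (S₀−S) θ_c / X = 0.432 × 2180 × (168 − 7.77) × 17.8 / 2400 = 1119 m³.
Food-to-microorganism ratio F/M = Q S₀ / (V X) = 2180 × 168 / (1119 × 2400) = 0.1364 d⁻¹.

F/M ≈ 0.136 d⁻¹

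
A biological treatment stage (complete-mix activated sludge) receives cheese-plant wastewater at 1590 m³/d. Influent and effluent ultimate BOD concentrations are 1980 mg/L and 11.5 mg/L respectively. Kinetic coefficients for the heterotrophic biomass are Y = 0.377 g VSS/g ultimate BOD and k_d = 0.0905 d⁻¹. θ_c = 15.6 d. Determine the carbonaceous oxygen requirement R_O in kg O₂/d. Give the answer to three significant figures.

R_O ≈ 2440 kg O₂/d

The observed yield is Y_obs = Y/(1 + k_d·θ_c) = 0.377 / (1 + 0.0905 × 15.6) = 0.377 / 2.412 = 0.1563 g VSS per g ultimate BOD removed.
Q·(S₀ − S) = 1590 × (1980 − 11.5) × 10⁻³ = 3130 kg/d removed.
P_X = Y_obs·Q·(S₀ − S) = 0.1563 × 3130 = 489.3 kg VSS/d.
R_O = Q·(S₀ − S) − 1.42·P_X = 3130 − 1.42 × 489.3 = 2435 kg O₂/d.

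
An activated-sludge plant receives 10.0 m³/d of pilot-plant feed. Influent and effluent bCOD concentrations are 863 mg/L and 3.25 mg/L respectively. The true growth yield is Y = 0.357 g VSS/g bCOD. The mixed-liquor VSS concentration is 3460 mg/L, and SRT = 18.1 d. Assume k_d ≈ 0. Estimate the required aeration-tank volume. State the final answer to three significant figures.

With k_d = 0 the design equation reduces to V = Y Q (S₀−S) θ_c / X = 0.357 × 10.0 × (863 − 3.25) × 18.1 / 3460 = 16.06 m³.

V ≈ 16.1 m³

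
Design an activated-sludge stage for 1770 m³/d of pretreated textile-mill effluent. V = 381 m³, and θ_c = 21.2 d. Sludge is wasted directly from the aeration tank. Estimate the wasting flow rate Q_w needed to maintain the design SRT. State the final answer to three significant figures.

For wasting at MLVSS concentration, Q_w = V/θ_c = 381.0/21.2 = 17.97 m³/d.

Q_w ≈ 18.0 m³/d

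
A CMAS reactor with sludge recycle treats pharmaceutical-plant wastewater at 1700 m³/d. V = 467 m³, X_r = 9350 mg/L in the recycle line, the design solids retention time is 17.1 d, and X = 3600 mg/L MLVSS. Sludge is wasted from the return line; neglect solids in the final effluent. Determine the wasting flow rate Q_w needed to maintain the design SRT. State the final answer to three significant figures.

Q_w = (V·X)/(θ_c X_r) = 467.0 × 3600 / (17.1 × 9350) = 10.52 m³/d.

Q_w ≈ 10.5 m³/d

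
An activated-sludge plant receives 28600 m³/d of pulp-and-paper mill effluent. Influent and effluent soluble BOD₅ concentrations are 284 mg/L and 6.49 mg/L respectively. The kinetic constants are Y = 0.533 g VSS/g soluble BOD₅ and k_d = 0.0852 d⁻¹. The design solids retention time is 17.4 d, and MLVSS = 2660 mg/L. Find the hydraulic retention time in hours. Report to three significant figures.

From the SRT design equation V = Y Q (S₀−S) θ_c / [X (1 + k_d θ_c)] = 0.533 × 28600 × (284 − 6.49) × 17.4 / [2660 × (1 + 0.0852 × 17.4)] = 7.36×10^7 / 6603 = 11147 m³.
Hydraulic retention time τ = V/Q = 11147 / 28600 = 0.3898 d = 9.354 h.

τ ≈ 9.35 h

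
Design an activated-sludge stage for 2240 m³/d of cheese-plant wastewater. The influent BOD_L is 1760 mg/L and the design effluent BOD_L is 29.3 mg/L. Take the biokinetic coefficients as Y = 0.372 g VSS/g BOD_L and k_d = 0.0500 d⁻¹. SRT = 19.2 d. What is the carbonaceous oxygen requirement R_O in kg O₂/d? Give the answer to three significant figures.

Correct the yield for decay: Y_obs = Y/(1 + k_d θ_c) = 0.372 / (1 + 0.0500 × 19.2) = 0.372 / 1.960 = 0.1898.
Substrate removed = Q·(S₀ − S) = 2240 m³/d × (1760 − 29.3) g/m³ = 3.88×10^6 g/d = 3877 kg/d.
Biomass synthesised: P_X = Y_obs × 3877 = 735.8 kg VSS/d.
R_O = Q·(S₀ − S) − 1.42·P_X = 3877 − 1.42 × 735.8 = 2832 kg O₂/d.

R_O ≈ 2830 kg O₂/d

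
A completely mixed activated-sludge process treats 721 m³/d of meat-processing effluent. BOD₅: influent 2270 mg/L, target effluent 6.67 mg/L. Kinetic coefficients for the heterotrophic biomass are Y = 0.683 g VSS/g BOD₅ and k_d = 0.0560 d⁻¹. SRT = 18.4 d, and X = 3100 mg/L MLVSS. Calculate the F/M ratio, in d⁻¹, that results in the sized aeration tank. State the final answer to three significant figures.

From the SRT design equation V = Y Q (S₀−S) θ_c / [X (1 + k_d θ_c)] = 0.683 × 721 × (2270 − 6.67) × 18.4 / [3100 × (1 + 0.0560 × 18.4)] = 2.05×10^7 / 6294 = 3258 m³.
Food-to-microorganism ratio F/M = Q S₀ / (V X) = 721 × 2270 / (3258 × 3100) = 0.1620 d⁻¹.

F/M ≈ 0.162 d⁻¹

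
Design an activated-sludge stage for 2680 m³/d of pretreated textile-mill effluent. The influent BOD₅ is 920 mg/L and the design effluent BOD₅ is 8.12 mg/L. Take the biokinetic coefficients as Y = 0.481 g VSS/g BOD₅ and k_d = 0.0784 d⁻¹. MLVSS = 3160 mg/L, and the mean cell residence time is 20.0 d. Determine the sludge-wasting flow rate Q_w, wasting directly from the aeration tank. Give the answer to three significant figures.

Rearranging the biomass balance for a CMAS with decay, V = Y·Q·ΔS·θ_c / [X·(1+k_d θ_c)] = 0.481 × 2680 × (920 − 8.12) × 20.0 / [3160 × (1 + 0.0784 × 20.0)] = 2.35×10^7 / 8115 = 2897 m³.
For wasting at MLVSS concentration, Q_w = V/θ_c = 2897/20.0 = 144.9 m³/d.

Q_w ≈ 145 m³/d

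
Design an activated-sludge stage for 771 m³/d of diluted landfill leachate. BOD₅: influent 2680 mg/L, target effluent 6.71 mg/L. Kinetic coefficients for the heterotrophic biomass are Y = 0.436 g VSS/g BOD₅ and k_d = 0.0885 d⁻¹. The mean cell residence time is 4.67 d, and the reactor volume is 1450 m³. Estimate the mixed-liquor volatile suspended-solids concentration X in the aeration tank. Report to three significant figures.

X ≈ 2050 mg/L

Solving the biomass balance for X: X = Y Q (S₀−S) θ_c / [V (1+k_d θ_c)] = 0.436 × 771 × (2680 − 6.71) × 4.67 / [1450 × (1 + 0.0885 × 4.67)] = 2048 mg/L.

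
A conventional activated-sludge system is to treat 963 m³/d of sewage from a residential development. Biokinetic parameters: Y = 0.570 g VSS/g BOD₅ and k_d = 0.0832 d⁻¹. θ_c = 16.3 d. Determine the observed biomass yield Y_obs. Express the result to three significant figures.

Y_obs = Y / (1 + k_d θ_c) = 0.570 / (1 + 0.0832 × 16.3) = 0.570 / 2.356 = 0.2419.

Y_obs ≈ 0.242 g VSS/g BOD₅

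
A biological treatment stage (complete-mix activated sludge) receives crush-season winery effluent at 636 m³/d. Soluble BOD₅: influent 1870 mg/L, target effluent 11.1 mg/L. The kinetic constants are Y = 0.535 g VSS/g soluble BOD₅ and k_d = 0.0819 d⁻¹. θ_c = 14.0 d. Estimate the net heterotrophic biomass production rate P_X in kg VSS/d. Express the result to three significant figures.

P_X ≈ 295 kg VSS/d

The observed yield is Y_obs = Y/(1 + k_d·θ_c) = 0.535 / (1 + 0.0819 × 14.0) = 0.535 / 2.147 = 0.2492 g VSS per g soluble BOD₅ removed.
ΔS = 1870 − 11.1 = 1859 mg/L, so the substrate removal rate is 636 × 1859/1000 = 1182 kg soluble BOD₅/d.
Biomass produced: P_X = Y_obs·Q·ΔS = 0.2492 × 1182 ≈ 294.7 kg VSS/d.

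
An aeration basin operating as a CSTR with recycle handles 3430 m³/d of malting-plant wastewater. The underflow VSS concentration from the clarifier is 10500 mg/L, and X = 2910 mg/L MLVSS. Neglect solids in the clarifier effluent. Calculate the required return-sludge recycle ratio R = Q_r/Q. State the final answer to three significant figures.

R ≈ 0.383

Mass balance around the secondary clarifier (neglecting effluent solids): R = X / (X_r − X) = 2910 / (10500 − 2910) = 0.3834.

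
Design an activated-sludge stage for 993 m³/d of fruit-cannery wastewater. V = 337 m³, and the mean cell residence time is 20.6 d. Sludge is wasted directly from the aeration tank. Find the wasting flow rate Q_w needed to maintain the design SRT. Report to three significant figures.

Q_w ≈ 16.4 m³/d

With mixed-liquor wasting, θ_c = V/Q_w, so Q_w = V/θ_c = 337.0/20.6 = 16.36 m³/d.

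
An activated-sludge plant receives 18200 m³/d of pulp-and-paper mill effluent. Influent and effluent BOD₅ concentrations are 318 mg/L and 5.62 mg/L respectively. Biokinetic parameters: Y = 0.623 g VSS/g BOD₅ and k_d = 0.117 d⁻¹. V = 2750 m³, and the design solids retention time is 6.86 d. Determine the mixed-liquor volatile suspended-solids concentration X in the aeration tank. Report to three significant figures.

Solving the biomass balance for X: X = Y Q (S₀−S) θ_c / [V (1+k_d θ_c)] = 0.623 × 18200 × (318 − 5.62) × 6.86 / [2750 × (1 + 0.117 × 6.86)] = 4902 mg/L.

X ≈ 4900 mg/L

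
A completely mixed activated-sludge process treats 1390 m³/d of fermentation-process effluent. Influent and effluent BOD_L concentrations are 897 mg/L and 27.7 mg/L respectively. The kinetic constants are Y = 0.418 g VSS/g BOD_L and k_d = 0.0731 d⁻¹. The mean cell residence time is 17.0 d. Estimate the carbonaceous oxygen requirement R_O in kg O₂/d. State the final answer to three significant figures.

R_O ≈ 889 kg O₂/d

Observed yield with endogenous decay: Y_obs = Y / (1 + k_d·θ_c) = 0.418 / (1 + 0.0731 × 17.0) = 0.418 / 2.243 = 0.1864 g VSS/g BOD_L.
Substrate removed = Q·(S₀ − S) = 1390 m³/d × (897 − 27.7) g/m³ = 1.21×10^6 g/d = 1208 kg/d.
P_X = Y_obs·Q·(S₀ − S) = 0.1864 × 1208 = 225.2 kg VSS/d.
R_O = Q·(S₀ − S) − 1.42·P_X = 1208 − 1.42 × 225.2 = 888.5 kg O₂/d.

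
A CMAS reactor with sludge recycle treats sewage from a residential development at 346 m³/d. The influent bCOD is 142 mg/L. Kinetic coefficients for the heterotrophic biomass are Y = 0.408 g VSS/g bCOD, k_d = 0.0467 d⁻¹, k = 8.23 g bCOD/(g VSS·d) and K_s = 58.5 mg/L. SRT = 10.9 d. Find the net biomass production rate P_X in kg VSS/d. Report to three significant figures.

P_X ≈ 13.0 kg VSS/d

From the Monod/SRT balance for a CMAS, S = K_s·(1+k_d θ_c)/[θ_c·(Y k − k_d) − 1] = 58.5 × (1 + 0.0467 × 10.9) / [10.9 × (0.408 × 8.23 − 0.0467) − 1] = 88.28 / 35.09 = 2.516 mg/L.
Correct the yield for decay: Y_obs = Y/(1 + k_d θ_c) = 0.408 / (1 + 0.0467 × 10.9) = 0.408 / 1.509 = 0.2704.
ΔS = 142 − 2.52 = 139.5 mg/L, so the substrate removal rate is 346 × 139.5/1000 = 48.26 kg bCOD/d.
So the net sludge growth is P_X = 0.2704 × 48.26 = 13.05 kg VSS/d.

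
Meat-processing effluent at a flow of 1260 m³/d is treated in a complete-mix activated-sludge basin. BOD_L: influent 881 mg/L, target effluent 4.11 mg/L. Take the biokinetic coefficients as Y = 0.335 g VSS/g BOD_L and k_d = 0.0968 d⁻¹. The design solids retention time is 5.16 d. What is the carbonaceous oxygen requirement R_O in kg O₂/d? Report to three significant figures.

R_O ≈ 754 kg O₂/d

The observed yield is Y_obs = Y/(1 + k_d·θ_c) = 0.335 / (1 + 0.0968 × 5.16) = 0.335 / 1.499 = 0.2234 g VSS per g BOD_L removed.
Q·(S₀ − S) = 1260 × (881 − 4.11) × 10⁻³ = 1105 kg/d removed.
Net sludge production P_X = 0.2234 × 1105 = 246.8 kg VSS/d.
R_O = Q·ΔS − 1.42 P_X = 1105 − 350.5 = 754.4 kg O₂/d.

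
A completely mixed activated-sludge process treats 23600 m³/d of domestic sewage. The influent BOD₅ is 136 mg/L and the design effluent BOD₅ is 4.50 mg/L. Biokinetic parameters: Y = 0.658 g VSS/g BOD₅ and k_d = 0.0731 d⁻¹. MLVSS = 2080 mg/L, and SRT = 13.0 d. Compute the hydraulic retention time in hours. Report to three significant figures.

τ ≈ 6.65 h

Steady-state biomass mass balance: V·X·(1 + k_d·θ_c) = Y·Q·(S₀ − S)·θ_c, so V = 0.658 × 23600 × (136 − 4.50) × 13.0 / [2080 × (1 + 0.0731 × 13.0)] = 2.65×10^7 / 4057 = 6544 m³.
τ = V/Q = 6544/23600 = 0.2773 d, or 6.655 h.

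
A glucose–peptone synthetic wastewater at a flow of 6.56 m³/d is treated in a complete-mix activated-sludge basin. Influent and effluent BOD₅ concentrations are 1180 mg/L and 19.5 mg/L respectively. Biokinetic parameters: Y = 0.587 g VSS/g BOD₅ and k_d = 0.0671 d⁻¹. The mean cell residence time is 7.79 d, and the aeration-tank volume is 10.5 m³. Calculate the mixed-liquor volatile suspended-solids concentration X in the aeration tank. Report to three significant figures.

X ≈ 2180 mg/L

Solving the biomass balance for X: X = Y Q (S₀−S) θ_c / [V (1+k_d θ_c)] = 0.587 × 6.56 × (1180 − 19.5) × 7.79 / [10.5 × (1 + 0.0671 × 7.79)] = 2177 mg/L.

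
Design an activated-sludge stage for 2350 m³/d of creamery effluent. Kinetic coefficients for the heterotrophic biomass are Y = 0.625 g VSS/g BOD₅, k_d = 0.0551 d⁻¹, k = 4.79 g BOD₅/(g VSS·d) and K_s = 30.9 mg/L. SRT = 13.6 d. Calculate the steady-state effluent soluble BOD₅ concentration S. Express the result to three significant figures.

S ≈ 1.39 mg/L

From the Monod/SRT balance for a CMAS, S = K_s·(1+k_d θ_c)/[θ_c·(Y k − k_d) − 1] = 30.9 × (1 + 0.0551 × 13.6) / [13.6 × (0.625 × 4.79 − 0.0551) − 1] = 54.06 / 38.97 = 1.387 mg/L.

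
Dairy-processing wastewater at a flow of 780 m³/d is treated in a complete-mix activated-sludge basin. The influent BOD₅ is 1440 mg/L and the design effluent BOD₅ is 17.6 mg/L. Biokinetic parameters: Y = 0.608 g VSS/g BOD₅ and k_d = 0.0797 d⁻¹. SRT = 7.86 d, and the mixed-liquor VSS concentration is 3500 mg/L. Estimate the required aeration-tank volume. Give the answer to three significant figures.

Rearranging the biomass balance for a CMAS with decay, V = Y·Q·ΔS·θ_c / [X·(1+k_d θ_c)] = 0.608 × 780 × (1440 − 17.6) × 7.86 / [3500 × (1 + 0.0797 × 7.86)] = 5.3×10^6 / 5693 = 931.4 m³.

V ≈ 931 m³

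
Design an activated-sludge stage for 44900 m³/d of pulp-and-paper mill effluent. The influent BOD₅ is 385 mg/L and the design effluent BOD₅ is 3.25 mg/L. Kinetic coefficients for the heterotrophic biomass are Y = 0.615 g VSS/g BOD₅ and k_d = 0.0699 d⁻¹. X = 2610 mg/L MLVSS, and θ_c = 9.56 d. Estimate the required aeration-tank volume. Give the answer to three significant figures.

Rearranging the biomass balance for a CMAS with decay, V = Y·Q·ΔS·θ_c / [X·(1+k_d θ_c)] = 0.615 × 44900 × (385 − 3.25) × 9.56 / [2610 × (1 + 0.0699 × 9.56)] = 1.01×10^8 / 4354 = 23145 m³.

V ≈ 23100 m³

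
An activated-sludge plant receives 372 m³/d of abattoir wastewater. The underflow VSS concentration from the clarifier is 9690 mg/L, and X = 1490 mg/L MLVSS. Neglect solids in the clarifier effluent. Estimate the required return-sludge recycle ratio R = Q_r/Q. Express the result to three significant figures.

R ≈ 0.182

Solids balance on the clarifier gives (1+R)X = R·X_r, so R = X/(X_r − X) = 1490 / (9690 − 1490) = 0.1817.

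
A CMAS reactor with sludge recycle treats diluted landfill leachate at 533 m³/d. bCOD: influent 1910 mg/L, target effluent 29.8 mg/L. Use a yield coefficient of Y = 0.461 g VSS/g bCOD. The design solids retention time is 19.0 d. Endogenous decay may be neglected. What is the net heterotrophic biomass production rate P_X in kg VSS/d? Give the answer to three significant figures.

P_X ≈ 462 kg VSS/d

Since k_d ≈ 0, Y_obs = Y = 0.461 g VSS/g bCOD.
Substrate removed = Q·(S₀ − S) = 533 m³/d × (1910 − 29.8) g/m³ = 1×10^6 g/d = 1002 kg/d.
So the net sludge growth is P_X = 0.4610 × 1002 = 462.0 kg VSS/d.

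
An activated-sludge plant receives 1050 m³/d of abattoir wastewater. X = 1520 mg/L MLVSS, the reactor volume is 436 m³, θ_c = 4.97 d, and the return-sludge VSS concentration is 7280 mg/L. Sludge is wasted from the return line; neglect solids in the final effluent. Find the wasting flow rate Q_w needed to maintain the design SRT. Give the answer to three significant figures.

Q_w ≈ 18.3 m³/d

θ_c = V·X/(Q_w·X_r) when wasting from the recycle, so Q_w = V·X/(θ_c·X_r) = 436.0 × 1520 / (4.97 × 7280) = 18.32 m³/d.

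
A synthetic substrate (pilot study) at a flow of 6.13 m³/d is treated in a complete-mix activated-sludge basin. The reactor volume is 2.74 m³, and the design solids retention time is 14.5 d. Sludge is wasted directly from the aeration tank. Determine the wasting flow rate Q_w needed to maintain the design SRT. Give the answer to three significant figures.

Q_w ≈ 0.189 m³/d

With mixed-liquor wasting, θ_c = V/Q_w, so Q_w = V/θ_c = 2.740/14.5 = 0.1890 m³/d.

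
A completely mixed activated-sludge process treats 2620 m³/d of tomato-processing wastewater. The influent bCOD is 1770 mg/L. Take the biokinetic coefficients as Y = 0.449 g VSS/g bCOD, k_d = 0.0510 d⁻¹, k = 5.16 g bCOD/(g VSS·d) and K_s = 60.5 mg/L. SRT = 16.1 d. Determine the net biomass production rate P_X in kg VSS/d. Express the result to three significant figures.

P_X ≈ 1140 kg VSS/d

From the Monod/SRT balance for a CMAS, S = K_s·(1+k_d θ_c)/[θ_c·(Y k − k_d) − 1] = 60.5 × (1 + 0.0510 × 16.1) / [16.1 × (0.449 × 5.16 − 0.0510) − 1] = 110.2 / 35.48 = 3.105 mg/L.
Correct the yield for decay: Y_obs = Y/(1 + k_d θ_c) = 0.449 / (1 + 0.0510 × 16.1) = 0.449 / 1.821 = 0.2466.
Substrate removed = Q·(S₀ − S) = 2620 m³/d × (1770 − 3.11) g/m³ = 4.63×10^6 g/d = 4629 kg/d.
So the net sludge growth is P_X = 0.2466 × 4629 = 1141 kg VSS/d.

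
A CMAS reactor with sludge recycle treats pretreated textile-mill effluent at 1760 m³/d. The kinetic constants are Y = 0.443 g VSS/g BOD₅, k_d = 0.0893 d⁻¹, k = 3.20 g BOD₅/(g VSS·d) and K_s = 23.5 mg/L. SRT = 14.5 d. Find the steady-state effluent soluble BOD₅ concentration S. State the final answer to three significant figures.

S ≈ 2.95 mg/L

Effluent substrate depends only on kinetics and SRT: S = K_s(1 + k_d θ_c) / [θ_c(Yk − k_d) − 1] = 23.5 × (1 + 0.0893 × 14.5) / [14.5 × (0.443 × 3.20 − 0.0893) − 1] = 53.93 / 18.26 = 2.953 mg/L.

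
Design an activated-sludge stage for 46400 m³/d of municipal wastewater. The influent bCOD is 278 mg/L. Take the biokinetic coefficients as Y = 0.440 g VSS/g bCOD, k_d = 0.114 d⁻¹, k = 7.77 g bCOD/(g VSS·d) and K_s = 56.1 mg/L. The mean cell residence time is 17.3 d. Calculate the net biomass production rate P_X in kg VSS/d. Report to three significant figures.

P_X ≈ 1890 kg VSS/d

From the Monod/SRT balance for a CMAS, S = K_s·(1+k_d θ_c)/[θ_c·(Y k − k_d) − 1] = 56.1 × (1 + 0.114 × 17.3) / [17.3 × (0.440 × 7.77 − 0.114) − 1] = 166.7 / 56.17 = 2.968 mg/L.
Correct the yield for decay: Y_obs = Y/(1 + k_d θ_c) = 0.440 / (1 + 0.114 × 17.3) = 0.440 / 2.972 = 0.1480.
Q·(S₀ − S) = 46400 × (278 − 2.97) × 10⁻³ = 12761 kg/d removed.
So the net sludge growth is P_X = 0.1480 × 12761 = 1889 kg VSS/d.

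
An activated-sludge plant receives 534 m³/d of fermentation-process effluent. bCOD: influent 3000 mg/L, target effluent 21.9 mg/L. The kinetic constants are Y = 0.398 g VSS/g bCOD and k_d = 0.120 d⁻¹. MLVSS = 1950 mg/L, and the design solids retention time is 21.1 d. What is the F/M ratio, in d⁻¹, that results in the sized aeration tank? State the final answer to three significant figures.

Steady-state biomass mass balance: V·X·(1 + k_d·θ_c) = Y·Q·(S₀ − S)·θ_c, so V = 0.398 × 534 × (3000 − 21.9) × 21.1 / [1950 × (1 + 0.120 × 21.1)] = 1.34×10^7 / 6887 = 1939 m³.
F/M = Q·S₀ / (V·X) = 534 × 3000 / (1939 × 1950) = 0.4237 g bCOD·(g VSS·d)⁻¹.

F/M ≈ 0.424 d⁻¹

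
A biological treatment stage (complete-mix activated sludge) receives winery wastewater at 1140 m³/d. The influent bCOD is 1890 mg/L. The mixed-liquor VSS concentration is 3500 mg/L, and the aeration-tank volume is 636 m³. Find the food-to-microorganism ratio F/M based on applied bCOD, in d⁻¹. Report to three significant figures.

F/M = Q·S₀ / (V·X) = 1140 × 1890 / (636.0 × 3500) = 0.9679 g bCOD·(g VSS·d)⁻¹.

F/M ≈ 0.968 d⁻¹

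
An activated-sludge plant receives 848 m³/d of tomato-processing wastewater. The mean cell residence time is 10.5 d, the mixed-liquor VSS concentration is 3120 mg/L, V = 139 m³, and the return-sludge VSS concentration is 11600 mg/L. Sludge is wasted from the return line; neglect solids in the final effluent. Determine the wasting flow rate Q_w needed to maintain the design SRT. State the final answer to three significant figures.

θ_c = V·X/(Q_w·X_r) when wasting from the recycle, so Q_w = V·X/(θ_c·X_r) = 139.0 × 3120 / (10.5 × 11600) = 3.561 m³/d.

Q_w ≈ 3.56 m³/d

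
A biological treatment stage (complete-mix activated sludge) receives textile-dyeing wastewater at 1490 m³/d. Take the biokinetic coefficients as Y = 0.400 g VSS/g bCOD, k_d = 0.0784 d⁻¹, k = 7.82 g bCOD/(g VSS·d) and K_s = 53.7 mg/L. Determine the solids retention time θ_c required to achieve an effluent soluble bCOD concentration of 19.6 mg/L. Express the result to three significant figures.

θ_c ≈ 1.32 d

At the target effluent, Y k S/(K_s+S) = 0.400×7.82×19.6/73.30 = 0.8364 d⁻¹.
Then 1/θ_c = μ − k_d = 0.8364 − 0.0784 = 0.7580 d⁻¹, giving θ_c = 1.319 d.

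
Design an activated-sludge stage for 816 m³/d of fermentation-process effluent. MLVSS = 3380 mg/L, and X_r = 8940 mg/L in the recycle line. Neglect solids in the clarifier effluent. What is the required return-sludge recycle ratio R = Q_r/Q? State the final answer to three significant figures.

R ≈ 0.608

Mass balance around the secondary clarifier (neglecting effluent solids): R = X / (X_r − X) = 3380 / (8940 − 3380) = 0.6079.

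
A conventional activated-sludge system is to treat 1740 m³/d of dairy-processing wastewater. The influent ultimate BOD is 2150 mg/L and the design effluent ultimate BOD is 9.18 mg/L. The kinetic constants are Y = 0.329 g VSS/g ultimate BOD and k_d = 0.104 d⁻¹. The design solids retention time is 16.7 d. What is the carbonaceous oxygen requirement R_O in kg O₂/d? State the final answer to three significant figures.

Observed yield with endogenous decay: Y_obs = Y / (1 + k_d·θ_c) = 0.329 / (1 + 0.104 × 16.7) = 0.329 / 2.737 = 0.1202 g VSS/g ultimate BOD.
Q·(S₀ − S) = 1740 × (2150 − 9.18) × 10⁻³ = 3725 kg/d removed.
P_X = Y_obs·Q·(S₀ − S) = 0.1202 × 3725 = 447.8 kg VSS/d.
Carbonaceous O₂ demand = substrate oxidised − cell-mass equivalent = 3725 − 1.42 × 447.8 = 3089 kg O₂/d.

R_O ≈ 3090 kg O₂/d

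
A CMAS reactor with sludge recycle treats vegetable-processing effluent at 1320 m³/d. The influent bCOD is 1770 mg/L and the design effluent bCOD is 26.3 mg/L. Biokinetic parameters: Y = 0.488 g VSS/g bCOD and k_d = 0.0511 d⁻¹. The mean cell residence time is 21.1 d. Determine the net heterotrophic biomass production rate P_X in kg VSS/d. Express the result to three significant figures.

The observed yield is Y_obs = Y/(1 + k_d·θ_c) = 0.488 / (1 + 0.0511 × 21.1) = 0.488 / 2.078 = 0.2348 g VSS per g bCOD removed.
ΔS = 1770 − 26.3 = 1744 mg/L, so the substrate removal rate is 1320 × 1744/1000 = 2302 kg bCOD/d.
So the net sludge growth is P_X = 0.2348 × 2302 = 540.5 kg VSS/d.

P_X ≈ 540 kg VSS/d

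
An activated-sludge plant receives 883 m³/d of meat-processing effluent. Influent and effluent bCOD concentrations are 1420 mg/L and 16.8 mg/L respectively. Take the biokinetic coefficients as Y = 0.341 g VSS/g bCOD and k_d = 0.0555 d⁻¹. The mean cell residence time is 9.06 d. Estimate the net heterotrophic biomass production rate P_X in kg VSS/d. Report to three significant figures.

Y_obs = Y / (1 + k_d θ_c) = 0.341 / (1 + 0.0555 × 9.06) = 0.341 / 1.503 = 0.2269.
Mass of bCOD removed per day: Q(S₀ − S) = 883 × 1403 g/m³ = 1239 kg/d.
So the net sludge growth is P_X = 0.2269 × 1239 = 281.1 kg VSS/d.

P_X ≈ 281 kg VSS/d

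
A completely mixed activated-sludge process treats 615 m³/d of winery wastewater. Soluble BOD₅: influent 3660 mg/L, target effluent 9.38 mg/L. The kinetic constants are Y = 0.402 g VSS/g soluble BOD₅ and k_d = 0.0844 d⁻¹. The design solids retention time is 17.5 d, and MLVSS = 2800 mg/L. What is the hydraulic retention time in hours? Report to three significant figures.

From the SRT design equation V = Y Q (S₀−S) θ_c / [X (1 + k_d θ_c)] = 0.402 × 615 × (3660 − 9.38) × 17.5 / [2800 × (1 + 0.0844 × 17.5)] = 1.58×10^7 / 6936 = 2277 m³.
HRT = V/Q = 2277 m³ / 615 m³·d⁻¹ = 3.703 d × 24 = 88.87 h.

τ ≈ 88.9 h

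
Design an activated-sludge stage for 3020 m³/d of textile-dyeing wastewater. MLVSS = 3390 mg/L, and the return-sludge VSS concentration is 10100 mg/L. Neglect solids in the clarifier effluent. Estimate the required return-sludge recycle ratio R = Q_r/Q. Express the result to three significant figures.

R ≈ 0.505

Solids balance on the clarifier gives (1+R)X = R·X_r, so R = X/(X_r − X) = 3390 / (10100 − 3390) = 0.5052.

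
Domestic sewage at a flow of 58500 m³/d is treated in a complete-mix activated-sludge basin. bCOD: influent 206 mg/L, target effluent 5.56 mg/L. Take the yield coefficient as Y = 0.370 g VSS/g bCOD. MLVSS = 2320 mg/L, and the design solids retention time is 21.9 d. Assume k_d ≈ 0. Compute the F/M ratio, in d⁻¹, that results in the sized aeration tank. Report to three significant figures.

Biomass mass balance (decay neglected): V·X = Y·Q·(S₀ − S)·θ_c, so V = 0.370 × 58500 × (206 − 5.56) × 21.9 / 2320 = 40954 m³.
F/M = Q·S₀ / (V·X) = 58500 × 206 / (40954 × 2320) = 0.1268 g bCOD·(g VSS·d)⁻¹.

F/M ≈ 0.127 d⁻¹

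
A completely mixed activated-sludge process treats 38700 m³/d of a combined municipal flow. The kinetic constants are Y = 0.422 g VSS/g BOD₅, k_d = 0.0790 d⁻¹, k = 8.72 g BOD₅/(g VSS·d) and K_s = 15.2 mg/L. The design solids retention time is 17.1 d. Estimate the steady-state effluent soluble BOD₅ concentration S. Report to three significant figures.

From the Monod/SRT balance for a CMAS, S = K_s·(1+k_d θ_c)/[θ_c·(Y k − k_d) − 1] = 15.2 × (1 + 0.0790 × 17.1) / [17.1 × (0.422 × 8.72 − 0.0790) − 1] = 35.73 / 60.57 = 0.5899 mg/L.

S ≈ 0.590 mg/L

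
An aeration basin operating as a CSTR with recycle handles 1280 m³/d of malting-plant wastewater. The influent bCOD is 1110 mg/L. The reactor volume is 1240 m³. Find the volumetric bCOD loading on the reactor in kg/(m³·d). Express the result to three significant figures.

L_v ≈ 1.15 kg bCOD/(m³·d)

Applied bCOD load per unit volume = Q·S₀/V = (1280 × 1110/1000)/1240 = 1.146 kg bCOD·m⁻³·d⁻¹.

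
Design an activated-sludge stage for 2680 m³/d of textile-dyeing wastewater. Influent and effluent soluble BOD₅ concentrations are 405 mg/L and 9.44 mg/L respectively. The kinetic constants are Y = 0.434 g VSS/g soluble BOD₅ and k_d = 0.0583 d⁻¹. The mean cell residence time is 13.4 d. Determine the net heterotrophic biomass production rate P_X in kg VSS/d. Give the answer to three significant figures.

P_X ≈ 258 kg VSS/d

Y_obs = Y / (1 + k_d θ_c) = 0.434 / (1 + 0.0583 × 13.4) = 0.434 / 1.781 = 0.2437.
Substrate removed = Q·(S₀ − S) = 2680 m³/d × (405 − 9.44) g/m³ = 1.06×10^6 g/d = 1060 kg/d.
So the net sludge growth is P_X = 0.2437 × 1060 = 258.3 kg VSS/d.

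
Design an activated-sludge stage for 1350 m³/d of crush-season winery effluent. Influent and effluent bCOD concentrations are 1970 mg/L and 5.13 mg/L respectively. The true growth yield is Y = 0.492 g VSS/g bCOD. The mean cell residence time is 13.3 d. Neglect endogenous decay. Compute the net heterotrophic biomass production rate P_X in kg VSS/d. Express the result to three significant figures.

P_X ≈ 1310 kg VSS/d

Since k_d ≈ 0, Y_obs = Y = 0.492 g VSS/g bCOD.
ΔS = 1970 − 5.13 = 1965 mg/L, so the substrate removal rate is 1350 × 1965/1000 = 2653 kg bCOD/d.
Net biomass production P_X = Y_obs × Q·(S₀ − S) = 0.4920 × 2653 = 1305 kg VSS/d.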